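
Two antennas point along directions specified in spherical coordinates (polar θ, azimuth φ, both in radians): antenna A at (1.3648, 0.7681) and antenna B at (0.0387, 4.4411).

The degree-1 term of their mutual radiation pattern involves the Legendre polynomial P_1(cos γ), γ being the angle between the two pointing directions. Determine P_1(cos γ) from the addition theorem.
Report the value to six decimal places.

Term-by-term m-sum for l=1 (normalisation 4π/3 = 4.188790):
  m=-1: Y*=(0.243237, 0.234964)  Y=(-0.003582, 0.012878)  product (-0.003897, 0.002291)
  m=+0: Y*=(0.099940, -0.000000)  Y=(0.488237, 0.000000)  product (0.048794, 0.000000)
  m=+1: Y*=(-0.243237, 0.234964)  Y=(0.003582, 0.012878)  product (-0.003897, -0.002291)
Accumulated sum (0.041000, 0.000000); after 4π/(2l+1) scaling, (0.171740, 0.000000) ⇒ P_1 = 0.171740

0.171740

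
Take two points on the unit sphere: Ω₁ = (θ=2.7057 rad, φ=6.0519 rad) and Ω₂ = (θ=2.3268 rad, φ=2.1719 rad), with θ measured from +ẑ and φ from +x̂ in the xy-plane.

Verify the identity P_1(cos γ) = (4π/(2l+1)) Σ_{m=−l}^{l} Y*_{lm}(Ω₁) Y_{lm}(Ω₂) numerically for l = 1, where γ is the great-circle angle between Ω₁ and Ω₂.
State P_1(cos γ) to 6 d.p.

Addition theorem: P_1(cos γ) = (4π/3) Σ_m Y*_{lm}(Ω₁) Y_{lm}(Ω₂), m = −1…1:
  [-1]  conj(Y_{1,-1})(Ω₁) = (0.141990, -0.033439) ; Y_{1,-1}(Ω₂) = (-0.142166, -0.207313) ; Δ = (-0.027118, -0.024683)
  [+0]  conj(Y_{1,0})(Ω₁) = (-0.442915, -0.000000) ; Y_{1,0}(Ω₂) = (-0.335191, 0.000000) ; Δ = (0.148461, 0.000000)
  [+1]  conj(Y_{1,1})(Ω₁) = (-0.141990, -0.033439) ; Y_{1,1}(Ω₂) = (0.142166, -0.207313) ; Δ = (-0.027118, 0.024683)
Total Σ_m = (0.094224, 0.000000). Multiply by 4.188790: (0.394685, 0.000000). P_1(cos γ) = 0.394685

0.394685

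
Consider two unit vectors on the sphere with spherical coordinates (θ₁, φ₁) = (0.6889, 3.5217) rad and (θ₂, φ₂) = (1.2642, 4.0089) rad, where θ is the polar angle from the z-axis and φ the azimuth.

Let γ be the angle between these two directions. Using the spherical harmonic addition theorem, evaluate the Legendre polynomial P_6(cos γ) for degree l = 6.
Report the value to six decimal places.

-0.329660

Term-by-term m-sum for l=6 (normalisation 4π/13 = 0.966644):
  m=-6: Y*=-0.020775+0.024178i  Y=+0.171175+0.319799i  product -0.011288-0.002505i
  m=-5: Y*=+0.043421-0.126873i  Y=+0.146015-0.370022i  product -0.040606-0.034592i
  m=-4: Y*=+0.016294+0.323225i  Y=-0.000563+0.000191i  product -0.000071-0.000179i
  m=-3: Y*=-0.191619-0.417294i  Y=-0.291998-0.174901i  product -0.017033+0.155363i
  m=-2: Y*=+0.189994+0.180658i  Y=+0.017662+0.106848i  product -0.015947+0.023491i
  m=-1: Y*=+0.217547+0.086918i  Y=-0.194855+0.229709i  product -0.062356+0.033036i
  m=+0: Y*=-0.343648-0.000000i  Y=+0.135116+0.000000i  product -0.046433-0.000000i
  m=+1: Y*=-0.217547+0.086918i  Y=+0.194855+0.229709i  product -0.062356-0.033036i
  m=+2: Y*=+0.189994-0.180658i  Y=+0.017662-0.106848i  product -0.015947-0.023491i
  m=+3: Y*=+0.191619-0.417294i  Y=+0.291998-0.174901i  product -0.017033-0.155363i
  m=+4: Y*=+0.016294-0.323225i  Y=-0.000563-0.000191i  product -0.000071+0.000179i
  m=+5: Y*=-0.043421-0.126873i  Y=-0.146015-0.370022i  product -0.040606+0.034592i
  m=+6: Y*=-0.020775-0.024178i  Y=+0.171175-0.319799i  product -0.011288+0.002505i
Σ over m = -0.341035+0.000000i; ×(4π/13) → -0.329660+0.000000i. Real part: -0.329660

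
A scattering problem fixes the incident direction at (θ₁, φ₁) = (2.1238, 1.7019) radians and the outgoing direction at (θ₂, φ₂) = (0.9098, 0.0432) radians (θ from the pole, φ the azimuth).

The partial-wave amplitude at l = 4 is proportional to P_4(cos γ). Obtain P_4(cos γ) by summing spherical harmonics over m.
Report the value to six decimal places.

-0.077961

Term-by-term m-sum for l=4 (normalisation 4π/9 = 1.396263):
  m=-4: Y*=(0.200858, 0.116184)  Y=(0.169268, -0.029544)  product (0.037431, 0.013732)
  m=-3: Y*=(-0.155255, 0.374172)  Y=(0.374794, -0.048847)  product (-0.039912, 0.147821)
  m=-2: Y*=(-0.217854, -0.058469)  Y=(0.340196, -0.029466)  product (-0.075836, -0.013472)
  m=-1: Y*=(-0.029545, 0.224063)  Y=(-0.082882, 0.003583)  product (0.001646, -0.018677)
  m=+0: Y*=(-0.276374, -0.000000)  Y=(-0.352799, 0.000000)  product (0.097505, 0.000000)
  m=+1: Y*=(0.029545, 0.224063)  Y=(0.082882, 0.003583)  product (0.001646, 0.018677)
  m=+2: Y*=(-0.217854, 0.058469)  Y=(0.340196, 0.029466)  product (-0.075836, 0.013472)
  m=+3: Y*=(0.155255, 0.374172)  Y=(-0.374794, -0.048847)  product (-0.039912, -0.147821)
  m=+4: Y*=(0.200858, -0.116184)  Y=(0.169268, 0.029544)  product (0.037431, -0.013732)
Σ over m = (-0.055835, -0.000000); ×(4π/9) → (-0.077961, -0.000000). Real part: -0.077961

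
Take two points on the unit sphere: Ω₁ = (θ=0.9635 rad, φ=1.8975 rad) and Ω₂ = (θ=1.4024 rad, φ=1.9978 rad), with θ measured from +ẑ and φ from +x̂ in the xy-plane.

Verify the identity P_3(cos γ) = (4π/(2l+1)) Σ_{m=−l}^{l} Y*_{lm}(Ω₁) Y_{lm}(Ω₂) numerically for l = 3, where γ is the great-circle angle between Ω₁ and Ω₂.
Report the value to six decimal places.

0.477774

Summing Y*_{l m}(θ₁,φ₁)·Y_{l m}(θ₂,φ₂) over m ∈ [−3, 3]; prefactor 4π/(2·3+1) = 1.795196:
  m=-3: Y*=0.19190 - 0.12868j  Y=0.38310 + 0.11423j  product 0.08822 - 0.02738j
  m=-2: Y*=-0.31227 - 0.23908j  Y=-0.10937 + 0.12551j  product 0.06416 - 0.01305j
  m=-1: Y*=-0.05350 + 0.15790j  Y=0.11342 + 0.24927j  product -0.04543 + 0.00457j
  m=+0: Y*=-0.29213 + 0.00000j  Y=-0.17885 + 0.00000j  product 0.05225 + 0.00000j
  m=+1: Y*=0.05350 + 0.15790j  Y=-0.11342 + 0.24927j  product -0.04543 - 0.00457j
  m=+2: Y*=-0.31227 + 0.23908j  Y=-0.10937 - 0.12551j  product 0.06416 + 0.01305j
  m=+3: Y*=-0.19190 - 0.12868j  Y=-0.38310 + 0.11423j  product 0.08822 + 0.02738j
Total Σ_m = 0.26614 + 0.00000j. Multiply by 1.795196: 0.47777 + 0.00000j. P_3(cos γ) = 0.477774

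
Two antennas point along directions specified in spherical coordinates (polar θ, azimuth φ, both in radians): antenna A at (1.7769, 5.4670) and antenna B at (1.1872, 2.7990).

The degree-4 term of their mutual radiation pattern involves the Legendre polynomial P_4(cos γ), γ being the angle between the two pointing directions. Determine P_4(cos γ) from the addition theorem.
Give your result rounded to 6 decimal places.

0.118336

Addition theorem: P_4(cos γ) = (4π/9) Σ_m Y*_{lm}(Ω₁) Y_{lm}(Ω₂), m = −4…4:
  term(m=-4) = (-0.042269, -0.126042)   from Y*(Ω₁)=(-0.403165, 0.049902), Y(Ω₂)=(0.065150, 0.320694)
  term(m=-3) = (0.013412, -0.088731)   from Y*(Ω₁)=(0.184811, 0.153477), Y(Ω₂)=(-0.193025, -0.319822)
  term(m=-2) = (0.000743, -0.001033)   from Y*(Ω₁)=(0.013941, 0.226121), Y(Ω₂)=(-0.004347, -0.003553)
  term(m=-1) = (0.075695, -0.038793)   from Y*(Ω₁)=(0.175717, -0.186884), Y(Ω₂)=(0.312313, 0.111389)
  term(m=+0) = (-0.010410, 0.000000)   from Y*(Ω₁)=(0.190940, -0.000000), Y(Ω₂)=(-0.054521, 0.000000)
  term(m=+1) = (0.075695, 0.038793)   from Y*(Ω₁)=(-0.175717, -0.186884), Y(Ω₂)=(-0.312313, 0.111389)
  term(m=+2) = (0.000743, 0.001033)   from Y*(Ω₁)=(0.013941, -0.226121), Y(Ω₂)=(-0.004347, 0.003553)
  term(m=+3) = (0.013412, 0.088731)   from Y*(Ω₁)=(-0.184811, 0.153477), Y(Ω₂)=(0.193025, -0.319822)
  term(m=+4) = (-0.042269, 0.126042)   from Y*(Ω₁)=(-0.403165, -0.049902), Y(Ω₂)=(0.065150, -0.320694)
Total Σ_m = (0.084752, 0.000000). Multiply by 1.396263: (0.118336, 0.000000). P_4(cos γ) = 0.118336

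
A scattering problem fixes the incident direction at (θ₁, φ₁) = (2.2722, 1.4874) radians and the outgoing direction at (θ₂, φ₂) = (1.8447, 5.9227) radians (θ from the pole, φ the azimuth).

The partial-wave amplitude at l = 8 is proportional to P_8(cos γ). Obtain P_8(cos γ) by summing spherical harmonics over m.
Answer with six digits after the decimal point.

Term-by-term m-sum for l=8 (normalisation 4π/17 = 0.739198):
  m=-8: Y*=0.04697 - 0.03700j  Y=-0.36778 + 0.09694j  product -0.01369 + 0.01816j
  m=-7: Y*=0.11135 + 0.16856j  Y=0.34834 - 0.24774j  product 0.08055 + 0.03113j
  m=-6: Y*=-0.34438 + 0.18831j  Y=-0.01631 + 0.02424j  product 0.00105 - 0.01142j
  m=-5: Y*=-0.17948 - 0.40519j  Y=-0.07944 + 0.33682j  product 0.15074 - 0.02826j
  m=-4: Y*=0.15719 - 0.05447j  Y=-0.02070 - 0.15976j  product -0.01196 - 0.02398j
  m=-3: Y*=-0.06621 - 0.25910j  Y=-0.12946 - 0.24310j  product -0.05442 + 0.04964j
  m=-2: Y*=0.32094 - 0.05403j  Y=0.15831 + 0.13912j  product 0.05832 + 0.03609j
  m=-1: Y*=-0.01068 - 0.12780j  Y=0.22376 + 0.08435j  product 0.00839 - 0.02950j
  m=+0: Y*=0.34644 + 0.00000j  Y=-0.22364 + 0.00000j  product -0.07748 + 0.00000j
  m=+1: Y*=0.01068 - 0.12780j  Y=-0.22376 + 0.08435j  product 0.00839 + 0.02950j
  m=+2: Y*=0.32094 + 0.05403j  Y=0.15831 - 0.13912j  product 0.05832 - 0.03609j
  m=+3: Y*=0.06621 - 0.25910j  Y=0.12946 - 0.24310j  product -0.05442 - 0.04964j
  m=+4: Y*=0.15719 + 0.05447j  Y=-0.02070 + 0.15976j  product -0.01196 + 0.02398j
  m=+5: Y*=0.17948 - 0.40519j  Y=0.07944 + 0.33682j  product 0.15074 + 0.02826j
  m=+6: Y*=-0.34438 - 0.18831j  Y=-0.01631 - 0.02424j  product 0.00105 + 0.01142j
  m=+7: Y*=-0.11135 + 0.16856j  Y=-0.34834 - 0.24774j  product 0.08055 - 0.03113j
  m=+8: Y*=0.04697 + 0.03700j  Y=-0.36778 - 0.09694j  product -0.01369 - 0.01816j
Σ over m = 0.36049 - 0.00000j; ×(4π/17) → 0.26648 - 0.00000j. Real part: 0.266477

0.266477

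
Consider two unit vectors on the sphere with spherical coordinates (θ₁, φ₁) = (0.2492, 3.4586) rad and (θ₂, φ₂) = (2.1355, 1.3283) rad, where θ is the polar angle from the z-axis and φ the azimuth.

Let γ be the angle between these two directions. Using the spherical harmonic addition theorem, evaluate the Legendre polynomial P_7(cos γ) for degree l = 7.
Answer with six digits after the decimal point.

Expand P_7 via completeness: Σ_{m} conj(Y_{7,m}) at Ω₁ times Y_{7,m} at Ω₂ —
  m=-7: Y*=(0.000017, -0.000022)  Y=(-0.152264, -0.019392)  product (-0.000003, 0.000003)
  m=-6: Y*=(-0.000133, 0.000386)  Y=(0.042046, 0.361408)  product (-0.000145, -0.000032)
  m=-5: Y*=(0.000053, -0.003753)  Y=(0.402534, -0.150741)  product (-0.000544, -0.001519)
  m=-4: Y*=(0.007225, 0.023130)  Y=(-0.081765, -0.119309)  product (0.002169, -0.002753)
  m=-3: Y*=(-0.064731, -0.090714)  Y=(0.185060, -0.207838)  product (-0.030833, -0.003334)
  m=-2: Y*=(0.281044, 0.206647)  Y=(-0.252380, -0.132997)  product (-0.043446, -0.089532)
  m=-1: Y*=(-0.607067, -0.199161)  Y=(0.040679, -0.164448)  product (-0.057446, 0.091729)
  m=+0: Y*=(0.328411, -0.000000)  Y=(-0.308821, 0.000000)  product (-0.101420, 0.000000)
  m=+1: Y*=(0.607067, -0.199161)  Y=(-0.040679, -0.164448)  product (-0.057446, -0.091729)
  m=+2: Y*=(0.281044, -0.206647)  Y=(-0.252380, 0.132997)  product (-0.043446, 0.089532)
  m=+3: Y*=(0.064731, -0.090714)  Y=(-0.185060, -0.207838)  product (-0.030833, 0.003334)
  m=+4: Y*=(0.007225, -0.023130)  Y=(-0.081765, 0.119309)  product (0.002169, 0.002753)
  m=+5: Y*=(-0.000053, -0.003753)  Y=(-0.402534, -0.150741)  product (-0.000544, 0.001519)
  m=+6: Y*=(-0.000133, -0.000386)  Y=(0.042046, -0.361408)  product (-0.000145, 0.000032)
  m=+7: Y*=(-0.000017, -0.000022)  Y=(0.152264, -0.019392)  product (-0.000003, -0.000003)
Total Σ_m = (-0.361918, -0.000000). Multiply by 0.837758: (-0.303200, -0.000000). P_7(cos γ) = -0.303200

-0.303200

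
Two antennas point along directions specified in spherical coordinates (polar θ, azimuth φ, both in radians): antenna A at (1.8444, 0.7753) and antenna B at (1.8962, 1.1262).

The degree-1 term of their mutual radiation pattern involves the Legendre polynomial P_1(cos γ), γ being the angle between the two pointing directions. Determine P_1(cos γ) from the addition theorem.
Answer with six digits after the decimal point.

0.943068

Addition theorem: P_1(cos γ) = (4π/3) Σ_m Y*_{lm}(Ω₁) Y_{lm}(Ω₂), m = −1…1:
  m=-1: 0.23758 + 0.23283j × 0.14080 - 0.29554j = 0.10226 - 0.03743j  (running Σ = 0.10226 - 0.03743j)
  m=0: -0.13202 + 0.00000j × -0.15620 + 0.00000j = 0.02062 + 0.00000j  (running Σ = 0.12288 - 0.03743j)
  m=1: -0.23758 + 0.23283j × -0.14080 - 0.29554j = 0.10226 + 0.03743j  (running Σ = 0.22514 + 0.00000j)
Σ over m = 0.22514 + 0.00000j; ×(4π/3) → 0.94307 + 0.00000j. Real part: 0.943068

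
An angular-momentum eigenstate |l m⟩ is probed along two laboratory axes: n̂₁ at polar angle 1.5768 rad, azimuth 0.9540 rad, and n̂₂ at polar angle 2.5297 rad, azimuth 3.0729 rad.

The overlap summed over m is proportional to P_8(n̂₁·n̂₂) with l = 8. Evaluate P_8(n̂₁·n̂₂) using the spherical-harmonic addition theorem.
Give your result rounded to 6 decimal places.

-0.231284

Expand P_8 via completeness: Σ_{m} conj(Y_{8,m}) at Ω₁ times Y_{8,m} at Ω₂ —
  m=-8: +0.113462+0.502709i × +0.005210+0.003191i = -0.001013+0.002981i  (running Σ = -0.001013+0.002981i)
  m=-7: -0.011424-0.004760i × +0.030875+0.016107i = -0.000276-0.000331i  (running Σ = -0.001289+0.002650i)
  m=-6: -0.318876+0.199558i × +0.112133+0.049024i = -0.045540+0.006744i  (running Σ = -0.046829+0.009394i)
  m=-5: +0.000843-0.014617i × +0.276348+0.098833i = +0.001678-0.003956i  (running Σ = -0.045151+0.005438i)
  m=-4: -0.263965-0.211028i × +0.452365+0.127522i = -0.092498-0.129123i  (running Σ = -0.137649-0.123685i)
  m=-3: +0.015115-0.004340i × +0.409645+0.085634i = +0.006564-0.000483i  (running Σ = -0.131085-0.124168i)
  m=-2: +0.106584-0.304011i × -0.007600-0.001051i = -0.001129+0.002198i  (running Σ = -0.132215-0.121970i)
  m=-1: +0.009368+0.013211i × -0.410623-0.028251i = -0.003473-0.005689i  (running Σ = -0.135688-0.127659i)
  m=0: +0.317624-0.000000i × -0.130682+0.000000i = -0.041508+0.000000i  (running Σ = -0.177196-0.127659i)
  m=1: -0.009368+0.013211i × +0.410623-0.028251i = -0.003473+0.005689i  (running Σ = -0.180669-0.121970i)
  m=2: +0.106584+0.304011i × -0.007600+0.001051i = -0.001129-0.002198i  (running Σ = -0.181799-0.124168i)
  m=3: -0.015115-0.004340i × -0.409645+0.085634i = +0.006564+0.000483i  (running Σ = -0.175235-0.123685i)
  m=4: -0.263965+0.211028i × +0.452365-0.127522i = -0.092498+0.129123i  (running Σ = -0.267733+0.005438i)
  m=5: -0.000843-0.014617i × -0.276348+0.098833i = +0.001678+0.003956i  (running Σ = -0.266056+0.009394i)
  m=6: -0.318876-0.199558i × +0.112133-0.049024i = -0.045540-0.006744i  (running Σ = -0.311595+0.002650i)
  m=7: +0.011424-0.004760i × -0.030875+0.016107i = -0.000276+0.000331i  (running Σ = -0.311871+0.002981i)
  m=8: +0.113462-0.502709i × +0.005210-0.003191i = -0.001013-0.002981i  (running Σ = -0.312884+0.000000i)
Σ over m = -0.312884+0.000000i; ×(4π/17) → -0.231284+0.000000i. Real part: -0.231284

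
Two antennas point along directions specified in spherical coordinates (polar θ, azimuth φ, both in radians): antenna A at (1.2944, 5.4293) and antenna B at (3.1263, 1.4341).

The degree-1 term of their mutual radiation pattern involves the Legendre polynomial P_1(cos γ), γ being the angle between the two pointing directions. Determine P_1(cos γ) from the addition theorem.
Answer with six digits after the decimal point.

Addition theorem: P_1(cos γ) = (4π/3) Σ_m Y*_{lm}(Ω₁) Y_{lm}(Ω₂), m = −1…1:
  [-1]  conj(Y_{1,-1})(Ω₁) = +0.218394-0.250562i ; Y_{1,-1}(Ω₂) = +0.000720-0.005234i ; Δ = -0.001154-0.001323i
  [+0]  conj(Y_{1,0})(Ω₁) = +0.133335-0.000000i ; Y_{1,0}(Ω₂) = -0.488545+0.000000i ; Δ = -0.065140+0.000000i
  [+1]  conj(Y_{1,1})(Ω₁) = -0.218394-0.250562i ; Y_{1,1}(Ω₂) = -0.000720-0.005234i ; Δ = -0.001154+0.001323i
Total Σ_m = -0.067449+0.000000i. Multiply by 4.188790: -0.282528+0.000000i. P_1(cos γ) = -0.282528

-0.282528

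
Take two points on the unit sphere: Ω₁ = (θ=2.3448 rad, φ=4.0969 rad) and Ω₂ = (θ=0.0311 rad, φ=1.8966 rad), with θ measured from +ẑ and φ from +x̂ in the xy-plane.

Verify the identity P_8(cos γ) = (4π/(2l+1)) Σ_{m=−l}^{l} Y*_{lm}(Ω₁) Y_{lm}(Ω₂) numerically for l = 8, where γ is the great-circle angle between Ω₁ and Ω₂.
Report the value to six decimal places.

0.291590

Addition theorem: P_8(cos γ) = (4π/17) Σ_m Y*_{lm}(Ω₁) Y_{lm}(Ω₂), m = −8…8:
  m=-8: +0.007401+0.034467i × -0.000000-0.000000i = +0.000000-0.000000i  (running Σ = +0.000000-0.000000i)
  m=-7: +0.126738+0.054178i × +0.000000-0.000000i = +0.000000-0.000000i  (running Σ = +0.000000-0.000000i)
  m=-6: +0.271409-0.166904i × +0.000000+0.000000i = +0.000000+0.000000i  (running Σ = +0.000000+0.000000i)
  m=-5: +0.029500-0.459243i × -0.000000+0.000000i = -0.000000+0.000000i  (running Σ = +0.000000+0.000000i)
  m=-4: -0.262459-0.212083i × +0.000003-0.000012i = -0.000003+0.000002i  (running Σ = -0.000003+0.000003i)
  m=-3: +0.084449-0.023888i × +0.000347+0.000234i = +0.000035+0.000011i  (running Σ = +0.000031+0.000014i)
  m=-2: +0.128357-0.363069i × -0.007893+0.006020i = +0.001173+0.003638i  (running Σ = +0.001204+0.003653i)
  m=-1: -0.054700-0.077356i × -0.048698-0.144144i = -0.008487+0.011652i  (running Σ = -0.007282+0.015304i)
  m=0: +0.357876-0.000000i × +1.142944+0.000000i = +0.409033+0.000000i  (running Σ = +0.401750+0.015304i)
  m=1: +0.054700-0.077356i × +0.048698-0.144144i = -0.008487-0.011652i  (running Σ = +0.393264+0.003653i)
  m=2: +0.128357+0.363069i × -0.007893-0.006020i = +0.001173-0.003638i  (running Σ = +0.394436+0.000014i)
  m=3: -0.084449-0.023888i × -0.000347+0.000234i = +0.000035-0.000011i  (running Σ = +0.394471+0.000003i)
  m=4: -0.262459+0.212083i × +0.000003+0.000012i = -0.000003-0.000002i  (running Σ = +0.394468+0.000000i)
  m=5: -0.029500-0.459243i × +0.000000+0.000000i = -0.000000-0.000000i  (running Σ = +0.394468+0.000000i)
  m=6: +0.271409+0.166904i × +0.000000-0.000000i = +0.000000-0.000000i  (running Σ = +0.394468-0.000000i)
  m=7: -0.126738+0.054178i × -0.000000-0.000000i = +0.000000+0.000000i  (running Σ = +0.394468-0.000000i)
  m=8: +0.007401-0.034467i × -0.000000+0.000000i = +0.000000+0.000000i  (running Σ = +0.394468-0.000000i)
Σ over m = +0.394468-0.000000i; ×(4π/17) → +0.291590-0.000000i. Real part: 0.291590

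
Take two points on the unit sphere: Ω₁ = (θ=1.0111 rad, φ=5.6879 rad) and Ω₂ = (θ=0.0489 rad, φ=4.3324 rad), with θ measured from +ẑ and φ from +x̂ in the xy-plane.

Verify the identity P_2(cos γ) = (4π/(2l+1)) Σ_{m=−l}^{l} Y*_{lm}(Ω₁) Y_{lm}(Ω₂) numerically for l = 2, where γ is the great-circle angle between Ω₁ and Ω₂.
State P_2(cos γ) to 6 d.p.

-0.063986

Expand P_2 via completeness: Σ_{m} conj(Y_{2,m}) at Ω₁ times Y_{2,m} at Ω₂ —
  m=-2: +0.102947-0.257578i × -0.000669-0.000636i = -0.000233+0.000107i  (running Σ = -0.000233+0.000107i)
  m=-1: +0.287795-0.194906i × -0.013990+0.035027i = +0.002801+0.012807i  (running Σ = +0.002568+0.012914i)
  m=0: -0.048679-0.000000i × +0.628522+0.000000i = -0.030596-0.000000i  (running Σ = -0.028027+0.012914i)
  m=1: -0.287795-0.194906i × +0.013990+0.035027i = +0.002801-0.012807i  (running Σ = -0.025227+0.000107i)
  m=2: +0.102947+0.257578i × -0.000669+0.000636i = -0.000233-0.000107i  (running Σ = -0.025459-0.000000i)
Accumulated sum -0.025459-0.000000i; after 4π/(2l+1) scaling, -0.063986-0.000000i ⇒ P_2 = -0.063986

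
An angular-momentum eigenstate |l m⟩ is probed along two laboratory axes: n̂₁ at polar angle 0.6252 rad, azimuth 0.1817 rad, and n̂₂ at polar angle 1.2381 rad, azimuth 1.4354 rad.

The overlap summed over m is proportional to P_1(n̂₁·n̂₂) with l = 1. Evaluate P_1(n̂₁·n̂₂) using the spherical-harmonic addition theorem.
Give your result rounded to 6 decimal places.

0.437299

Addition theorem: P_1(cos γ) = (4π/3) Σ_m Y*_{lm}(Ω₁) Y_{lm}(Ω₂), m = −1…1:
  [-1]  conj(Y_{1,-1})(Ω₁) = (0.198875, 0.036539) ; Y_{1,-1}(Ω₂) = (0.044079, -0.323560) ; Δ = (0.020589, -0.062738)
  [+0]  conj(Y_{1,0})(Ω₁) = (0.396181, -0.000000) ; Y_{1,0}(Ω₂) = (0.159574, 0.000000) ; Δ = (0.063220, 0.000000)
  [+1]  conj(Y_{1,1})(Ω₁) = (-0.198875, 0.036539) ; Y_{1,1}(Ω₂) = (-0.044079, -0.323560) ; Δ = (0.020589, 0.062738)
Total Σ_m = (0.104397, 0.000000). Multiply by 4.188790: (0.437299, 0.000000). P_1(cos γ) = 0.437299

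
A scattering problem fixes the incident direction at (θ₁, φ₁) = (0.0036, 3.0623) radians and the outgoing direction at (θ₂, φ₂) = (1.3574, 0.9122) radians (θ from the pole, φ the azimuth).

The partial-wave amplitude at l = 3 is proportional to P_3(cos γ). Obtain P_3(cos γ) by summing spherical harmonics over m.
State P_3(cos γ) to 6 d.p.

Expand P_3 via completeness: Σ_{m} conj(Y_{3,m}) at Ω₁ times Y_{3,m} at Ω₂ —
  m=-3: Y*=(-0.000000, 0.000000)  Y=(-0.357965, -0.153456)  product (0.000000, 0.000000)
  m=-2: Y*=(0.000013, -0.000002)  Y=(-0.051867, -0.200117)  product (-0.000001, -0.000003)
  m=-1: Y*=(-0.004639, 0.000369)  Y=(-0.149953, 0.193774)  product (0.000624, -0.000954)
  m=+0: Y*=(0.746324, -0.000000)  Y=(-0.219371, 0.000000)  product (-0.163722, 0.000000)
  m=+1: Y*=(0.004639, 0.000369)  Y=(0.149953, 0.193774)  product (0.000624, 0.000954)
  m=+2: Y*=(0.000013, 0.000002)  Y=(-0.051867, 0.200117)  product (-0.000001, 0.000003)
  m=+3: Y*=(0.000000, 0.000000)  Y=(0.357965, -0.153456)  product (0.000000, -0.000000)
Accumulated sum (-0.162476, -0.000000); after 4π/(2l+1) scaling, (-0.291676, -0.000000) ⇒ P_3 = -0.291676

-0.291676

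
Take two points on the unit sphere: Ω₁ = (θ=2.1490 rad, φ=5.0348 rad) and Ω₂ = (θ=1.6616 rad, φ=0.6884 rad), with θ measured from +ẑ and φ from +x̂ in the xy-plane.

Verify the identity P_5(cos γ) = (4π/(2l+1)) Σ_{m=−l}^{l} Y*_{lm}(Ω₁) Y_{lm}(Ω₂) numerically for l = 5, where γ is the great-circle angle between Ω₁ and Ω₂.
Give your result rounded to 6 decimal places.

-0.339291

Summing Y*_{l m}(θ₁,φ₁)·Y_{l m}(θ₂,φ₂) over m ∈ [−5, 5]; prefactor 4π/(2·5+1) = 1.142397:
  m=-5: Y*=0.19101 + 0.00789j  Y=-0.43429 + 0.13454j  product -0.08401 + 0.02227j
  m=-4: Y*=-0.10947 - 0.37903j  Y=0.12118 + 0.04953j  product 0.00551 - 0.05135j
  m=-3: Y*=-0.28240 + 0.19468j  Y=0.15013 + 0.27851j  product -0.09662 - 0.04942j
  m=-2: Y*=-0.05396 - 0.04058j  Y=0.02866 - 0.14587j  product -0.00747 + 0.00671j
  m=-1: Y*=-0.11117 + 0.33278j  Y=0.21832 - 0.17960j  product 0.03550 + 0.09262j
  m=+0: Y*=0.01838 + 0.00000j  Y=-0.15302 + 0.00000j  product -0.00281 + 0.00000j
  m=+1: Y*=0.11117 + 0.33278j  Y=-0.21832 - 0.17960j  product 0.03550 - 0.09262j
  m=+2: Y*=-0.05396 + 0.04058j  Y=0.02866 + 0.14587j  product -0.00747 - 0.00671j
  m=+3: Y*=0.28240 + 0.19468j  Y=-0.15013 + 0.27851j  product -0.09662 + 0.04942j
  m=+4: Y*=-0.10947 + 0.37903j  Y=0.12118 - 0.04953j  product 0.00551 + 0.05135j
  m=+5: Y*=-0.19101 + 0.00789j  Y=0.43429 + 0.13454j  product -0.08401 - 0.02227j
Accumulated sum -0.29700 + 0.00000j; after 4π/(2l+1) scaling, -0.33929 + 0.00000j ⇒ P_5 = -0.339291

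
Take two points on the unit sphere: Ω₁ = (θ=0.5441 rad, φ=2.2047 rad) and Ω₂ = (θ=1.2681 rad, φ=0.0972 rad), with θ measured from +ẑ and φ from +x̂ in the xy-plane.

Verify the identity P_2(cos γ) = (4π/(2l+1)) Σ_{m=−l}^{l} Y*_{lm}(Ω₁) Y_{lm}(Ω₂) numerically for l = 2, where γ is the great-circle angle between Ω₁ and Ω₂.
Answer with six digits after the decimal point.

-0.499991

Term-by-term m-sum for l=2 (normalisation 4π/5 = 2.513274):
  [-2]  conj(Y_{2,-2})(Ω₁) = -0.03088 - 0.09879j ; Y_{2,-2}(Ω₂) = 0.34532 - 0.06799j ; Δ = -0.01738 - 0.03201j
  [-1]  conj(Y_{2,-1})(Ω₁) = -0.20266 + 0.27568j ; Y_{2,-1}(Ω₂) = 0.21879 - 0.02133j ; Δ = -0.03846 + 0.06464j
  [+0]  conj(Y_{2,0})(Ω₁) = 0.37725 + 0.00000j ; Y_{2,0}(Ω₂) = -0.23131 + 0.00000j ; Δ = -0.08726 + 0.00000j
  [+1]  conj(Y_{2,1})(Ω₁) = 0.20266 + 0.27568j ; Y_{2,1}(Ω₂) = -0.21879 - 0.02133j ; Δ = -0.03846 - 0.06464j
  [+2]  conj(Y_{2,2})(Ω₁) = -0.03088 + 0.09879j ; Y_{2,2}(Ω₂) = 0.34532 + 0.06799j ; Δ = -0.01738 + 0.03201j
Total Σ_m = -0.19894 + 0.00000j. Multiply by 2.513274: -0.49999 + 0.00000j. P_2(cos γ) = -0.499991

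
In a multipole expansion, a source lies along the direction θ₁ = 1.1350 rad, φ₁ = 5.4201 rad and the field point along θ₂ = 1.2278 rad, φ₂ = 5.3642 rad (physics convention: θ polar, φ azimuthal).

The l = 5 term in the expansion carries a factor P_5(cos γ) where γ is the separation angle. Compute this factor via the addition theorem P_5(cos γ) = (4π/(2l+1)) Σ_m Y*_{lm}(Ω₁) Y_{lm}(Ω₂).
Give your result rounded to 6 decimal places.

Term-by-term m-sum for l=5 (normalisation 4π/11 = 1.142397):
  m=-5: Y*=(-0.109862, 0.262063)  Y=(-0.040292, -0.341444)  product (0.093907, 0.026952)
  m=-4: Y*=(-0.398393, 0.127945)  Y=(-0.334140, -0.197735)  product (0.158418, 0.036025)
  m=-3: Y*=(-0.132467, -0.081643)  Y=(-0.004805, 0.001945)  product (0.000795, 0.000135)
  m=-2: Y*=(0.042344, 0.270335)  Y=(0.088173, -0.322129)  product (0.090817, 0.010196)
  m=-1: Y*=(-0.156271, 0.182654)  Y=(-0.057604, -0.075490)  product (0.022790, 0.001275)
  m=+0: Y*=(0.223480, -0.000000)  Y=(0.310272, 0.000000)  product (0.069340, 0.000000)
  m=+1: Y*=(0.156271, 0.182654)  Y=(0.057604, -0.075490)  product (0.022790, -0.001275)
  m=+2: Y*=(0.042344, -0.270335)  Y=(0.088173, 0.322129)  product (0.090817, -0.010196)
  m=+3: Y*=(0.132467, -0.081643)  Y=(0.004805, 0.001945)  product (0.000795, -0.000135)
  m=+4: Y*=(-0.398393, -0.127945)  Y=(-0.334140, 0.197735)  product (0.158418, -0.036025)
  m=+5: Y*=(0.109862, 0.262063)  Y=(0.040292, -0.341444)  product (0.093907, -0.026952)
Σ over m = (0.802794, 0.000000); ×(4π/11) → (0.917110, 0.000000). Real part: 0.917110

0.917110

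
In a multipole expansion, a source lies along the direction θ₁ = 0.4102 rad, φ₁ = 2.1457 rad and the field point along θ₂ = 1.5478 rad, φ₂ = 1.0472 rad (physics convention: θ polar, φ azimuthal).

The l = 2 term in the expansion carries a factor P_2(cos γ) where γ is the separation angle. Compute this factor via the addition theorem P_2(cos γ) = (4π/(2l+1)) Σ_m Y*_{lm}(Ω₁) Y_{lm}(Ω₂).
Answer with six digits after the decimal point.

Expand P_2 via completeness: Σ_{m} conj(Y_{2,m}) at Ω₁ times Y_{2,m} at Ω₂ —
  term(m=-2) = -0.01390 + 0.01922j   from Y*(Ω₁)=-0.02510 - 0.05607j, Y(Ω₂)=-0.19304 - 0.33435j
  term(m=-1) = 0.00228 + 0.00447j   from Y*(Ω₁)=-0.15363 + 0.23711j, Y(Ω₂)=0.00888 - 0.01538j
  term(m=+0) = -0.15124 + 0.00000j   from Y*(Ω₁)=0.48031 + 0.00000j, Y(Ω₂)=-0.31489 + 0.00000j
  term(m=+1) = 0.00228 - 0.00447j   from Y*(Ω₁)=0.15363 + 0.23711j, Y(Ω₂)=-0.00888 - 0.01538j
  term(m=+2) = -0.01390 - 0.01922j   from Y*(Ω₁)=-0.02510 + 0.05607j, Y(Ω₂)=-0.19304 + 0.33435j
Total Σ_m = -0.17448 + 0.00000j. Multiply by 2.513274: -0.43851 + 0.00000j. P_2(cos γ) = -0.438513

-0.438513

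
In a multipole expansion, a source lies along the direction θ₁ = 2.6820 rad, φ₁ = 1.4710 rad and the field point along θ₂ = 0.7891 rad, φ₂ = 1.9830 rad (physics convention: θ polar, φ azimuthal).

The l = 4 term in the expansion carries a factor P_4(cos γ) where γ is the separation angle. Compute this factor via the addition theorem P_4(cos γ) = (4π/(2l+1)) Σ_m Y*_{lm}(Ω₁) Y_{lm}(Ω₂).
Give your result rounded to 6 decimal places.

-0.031744

Addition theorem: P_4(cos γ) = (4π/9) Σ_m Y*_{lm}(Ω₁) Y_{lm}(Ω₂), m = −4…4:
  m=-4: 0.01579 - 0.00666j × -0.00875 - 0.11194j = -0.00088 - 0.00171j  (running Σ = -0.00088 - 0.00171j)
  m=-3: 0.02888 + 0.09356j × 0.29779 + 0.10339j = -0.00107 + 0.03085j  (running Σ = -0.00196 + 0.02914j)
  m=-2: -0.29823 + 0.06033j × -0.28306 + 0.30605j = 0.06595 - 0.10835j  (running Σ = 0.06400 - 0.07922j)
  m=-1: -0.04914 - 0.49081j × -0.04493 - 0.10275j = -0.04822 + 0.02710j  (running Σ = 0.01578 - 0.05212j)
  m=0: 0.15703 + 0.00000j × -0.34571 + 0.00000j = -0.05429 + 0.00000j  (running Σ = -0.03851 - 0.05212j)
  m=1: 0.04914 - 0.49081j × 0.04493 - 0.10275j = -0.04822 - 0.02710j  (running Σ = -0.08673 - 0.07922j)
  m=2: -0.29823 - 0.06033j × -0.28306 - 0.30605j = 0.06595 + 0.10835j  (running Σ = -0.02078 + 0.02914j)
  m=3: -0.02888 + 0.09356j × -0.29779 + 0.10339j = -0.00107 - 0.03085j  (running Σ = -0.02185 - 0.00171j)
  m=4: 0.01579 + 0.00666j × -0.00875 + 0.11194j = -0.00088 + 0.00171j  (running Σ = -0.02273 + 0.00000j)
Σ over m = -0.02273 + 0.00000j; ×(4π/9) → -0.03174 + 0.00000j. Real part: -0.031744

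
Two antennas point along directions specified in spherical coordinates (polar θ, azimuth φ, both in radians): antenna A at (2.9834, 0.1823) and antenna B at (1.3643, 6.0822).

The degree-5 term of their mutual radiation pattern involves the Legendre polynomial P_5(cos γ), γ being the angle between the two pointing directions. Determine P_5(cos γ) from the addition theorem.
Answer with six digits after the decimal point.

Summing Y*_{l m}(θ₁,φ₁)·Y_{l m}(θ₂,φ₂) over m ∈ [−5, 5]; prefactor 4π/(2·5+1) = 1.142397:
  term(m=-5) = -0.000006+0.000018i   from Y*(Ω₁)=+0.000028+0.000036i, Y(Ω₂)=+0.223511+0.351899i
  term(m=-4) = -0.000009-0.000246i   from Y*(Ω₁)=-0.000666-0.000595i, Y(Ω₂)=+0.191620+0.198861i
  term(m=-3) = -0.000867-0.001936i   from Y*(Ω₁)=+0.008984+0.005470i, Y(Ω₂)=-0.166084-0.114346i
  term(m=-2) = +0.016757+0.016138i   from Y*(Ω₁)=-0.074718-0.028517i, Y(Ω₂)=-0.267708-0.113807i
  term(m=-1) = +0.048154+0.019417i   from Y*(Ω₁)=+0.363115+0.066939i, Y(Ω₂)=+0.137788+0.028072i
  term(m=+0) = -0.224063-0.000000i   from Y*(Ω₁)=-0.767900-0.000000i, Y(Ω₂)=+0.291787+0.000000i
  term(m=+1) = +0.048154-0.019417i   from Y*(Ω₁)=-0.363115+0.066939i, Y(Ω₂)=-0.137788+0.028072i
  term(m=+2) = +0.016757-0.016138i   from Y*(Ω₁)=-0.074718+0.028517i, Y(Ω₂)=-0.267708+0.113807i
  term(m=+3) = -0.000867+0.001936i   from Y*(Ω₁)=-0.008984+0.005470i, Y(Ω₂)=+0.166084-0.114346i
  term(m=+4) = -0.000009+0.000246i   from Y*(Ω₁)=-0.000666+0.000595i, Y(Ω₂)=+0.191620-0.198861i
  term(m=+5) = -0.000006-0.000018i   from Y*(Ω₁)=-0.000028+0.000036i, Y(Ω₂)=-0.223511+0.351899i
Total Σ_m = -0.096005+0.000000i. Multiply by 1.142397: -0.109676+0.000000i. P_5(cos γ) = -0.109676

-0.109676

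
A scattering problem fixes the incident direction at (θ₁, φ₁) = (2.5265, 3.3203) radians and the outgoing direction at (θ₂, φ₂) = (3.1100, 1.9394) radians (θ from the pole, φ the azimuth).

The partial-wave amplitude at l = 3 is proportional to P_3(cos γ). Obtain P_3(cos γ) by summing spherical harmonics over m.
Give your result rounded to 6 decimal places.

0.147545

Addition theorem: P_3(cos γ) = (4π/7) Σ_m Y*_{lm}(Ω₁) Y_{lm}(Ω₂), m = −3…3:
  [-3]  conj(Y_{3,-3})(Ω₁) = (-0.068916, -0.040948) ; Y_{3,-3}(Ω₂) = (0.000012, 0.000006) ; Δ = (-0.000001, -0.000001)
  [-2]  conj(Y_{3,-2})(Ω₁) = (-0.260357, -0.097232) ; Y_{3,-2}(Ω₂) = (0.000755, -0.000685) ; Δ = (-0.000263, 0.000105)
  [-1]  conj(Y_{3,-1})(Ω₁) = (-0.428539, -0.077409) ; Y_{3,-1}(Ω₂) = (-0.014695, -0.038043) ; Δ = (0.003352, 0.017441)
  [+0]  conj(Y_{3,0})(Ω₁) = (-0.102150, -0.000000) ; Y_{3,0}(Ω₂) = (-0.744119, 0.000000) ; Δ = (0.076011, 0.000000)
  [+1]  conj(Y_{3,1})(Ω₁) = (0.428539, -0.077409) ; Y_{3,1}(Ω₂) = (0.014695, -0.038043) ; Δ = (0.003352, -0.017441)
  [+2]  conj(Y_{3,2})(Ω₁) = (-0.260357, 0.097232) ; Y_{3,2}(Ω₂) = (0.000755, 0.000685) ; Δ = (-0.000263, -0.000105)
  [+3]  conj(Y_{3,3})(Ω₁) = (0.068916, -0.040948) ; Y_{3,3}(Ω₂) = (-0.000012, 0.000006) ; Δ = (-0.000001, 0.000001)
Σ over m = (0.082189, 0.000000); ×(4π/7) → (0.147545, 0.000000). Real part: 0.147545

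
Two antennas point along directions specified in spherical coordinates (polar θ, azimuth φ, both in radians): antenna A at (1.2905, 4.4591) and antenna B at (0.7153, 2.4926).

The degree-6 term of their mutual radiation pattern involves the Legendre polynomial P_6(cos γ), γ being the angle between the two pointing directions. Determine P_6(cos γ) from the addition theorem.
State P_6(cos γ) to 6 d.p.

-0.304896

Summing Y*_{l m}(θ₁,φ₁)·Y_{l m}(θ₂,φ₂) over m ∈ [−6, 6]; prefactor 4π/(2·6+1) = 0.966644:
  m=-6: -0.019418+0.379949i × -0.028067-0.026271i = +0.010527-0.010154i  (running Σ = +0.010527-0.010154i)
  m=-5: -0.361954-0.113694i × +0.152468+0.015817i = -0.053388-0.023060i  (running Σ = -0.042861-0.033214i)
  m=-4: -0.025467+0.040835i × -0.297278+0.180477i = +0.000201-0.016735i  (running Σ = -0.042660-0.049949i)
  m=-3: -0.237731-0.250191i × +0.166568-0.421700i = -0.145104+0.058577i  (running Σ = -0.187764+0.008628i)
  m=-2: +0.048461-0.026890i × +0.055077+0.196852i = +0.007962+0.008059i  (running Σ = -0.179802+0.016687i)
  m=-1: -0.079518-0.307200i × +0.224135+0.170032i = +0.034411-0.082375i  (running Σ = -0.145391-0.065688i)
  m=0: +0.082276-0.000000i × -0.299418+0.000000i = -0.024635+0.000000i  (running Σ = -0.170026-0.065688i)
  m=1: +0.079518-0.307200i × -0.224135+0.170032i = +0.034411+0.082375i  (running Σ = -0.135615+0.016687i)
  m=2: +0.048461+0.026890i × +0.055077-0.196852i = +0.007962-0.008059i  (running Σ = -0.127653+0.008628i)
  m=3: +0.237731-0.250191i × -0.166568-0.421700i = -0.145104-0.058577i  (running Σ = -0.272757-0.049949i)
  m=4: -0.025467-0.040835i × -0.297278-0.180477i = +0.000201+0.016735i  (running Σ = -0.272556-0.033214i)
  m=5: +0.361954-0.113694i × -0.152468+0.015817i = -0.053388+0.023060i  (running Σ = -0.325944-0.010154i)
  m=6: -0.019418-0.379949i × -0.028067+0.026271i = +0.010527+0.010154i  (running Σ = -0.315417+0.000000i)
Total Σ_m = -0.315417+0.000000i. Multiply by 0.966644: -0.304896+0.000000i. P_6(cos γ) = -0.304896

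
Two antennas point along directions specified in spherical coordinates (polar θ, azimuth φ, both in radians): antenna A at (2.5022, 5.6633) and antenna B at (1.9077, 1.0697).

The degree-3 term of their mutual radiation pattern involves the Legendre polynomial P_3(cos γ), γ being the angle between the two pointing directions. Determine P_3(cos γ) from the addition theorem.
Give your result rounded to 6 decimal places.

-0.278227

Addition theorem: P_3(cos γ) = (4π/7) Σ_m Y*_{lm}(Ω₁) Y_{lm}(Ω₂), m = −3…3:
  m=-3: Y*=-0.02525 - 0.08497j  Y=-0.34994 + 0.02366j  product 0.01085 + 0.02914j
  m=-2: Y*=-0.09491 + 0.27615j  Y=0.16203 + 0.25357j  product -0.08540 + 0.02068j
  m=-1: Y*=0.34841 - 0.24868j  Y=-0.06647 + 0.12135j  product 0.00702 + 0.05881j
  m=+0: Y*=-0.06579 + 0.00000j  Y=0.30268 + 0.00000j  product -0.01991 + 0.00000j
  m=+1: Y*=-0.34841 - 0.24868j  Y=0.06647 + 0.12135j  product 0.00702 - 0.05881j
  m=+2: Y*=-0.09491 - 0.27615j  Y=0.16203 - 0.25357j  product -0.08540 - 0.02068j
  m=+3: Y*=0.02525 - 0.08497j  Y=0.34994 + 0.02366j  product 0.01085 - 0.02914j
Total Σ_m = -0.15498 - 0.00000j. Multiply by 1.795196: -0.27823 - 0.00000j. P_3(cos γ) = -0.278227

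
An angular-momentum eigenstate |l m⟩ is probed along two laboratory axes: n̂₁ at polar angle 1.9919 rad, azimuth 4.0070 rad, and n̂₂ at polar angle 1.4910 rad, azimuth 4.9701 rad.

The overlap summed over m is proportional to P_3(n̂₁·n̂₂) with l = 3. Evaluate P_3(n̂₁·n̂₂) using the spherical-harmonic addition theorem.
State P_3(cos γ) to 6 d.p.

-0.441787

Summing Y*_{l m}(θ₁,φ₁)·Y_{l m}(θ₂,φ₂) over m ∈ [−3, 3]; prefactor 4π/(2·3+1) = 1.795196:
  m=-3: Y*=0.27114 - 0.16452j  Y=-0.28861 - 0.29578j  product -0.12691 - 0.03272j
  m=-2: Y*=0.05544 - 0.34351j  Y=-0.07043 + 0.03990j  product 0.00980 + 0.02641j
  m=-1: Y*=0.03146 + 0.03695j  Y=-0.07950 - 0.30162j  product 0.00864 - 0.01243j
  m=+0: Y*=0.33018 + 0.00000j  Y=-0.08829 + 0.00000j  product -0.02915 + 0.00000j
  m=+1: Y*=-0.03146 + 0.03695j  Y=0.07950 - 0.30162j  product 0.00864 + 0.01243j
  m=+2: Y*=0.05544 + 0.34351j  Y=-0.07043 - 0.03990j  product 0.00980 - 0.02641j
  m=+3: Y*=-0.27114 - 0.16452j  Y=0.28861 - 0.29578j  product -0.12691 + 0.03272j
Σ over m = -0.24609 + 0.00000j; ×(4π/7) → -0.44179 + 0.00000j. Real part: -0.441787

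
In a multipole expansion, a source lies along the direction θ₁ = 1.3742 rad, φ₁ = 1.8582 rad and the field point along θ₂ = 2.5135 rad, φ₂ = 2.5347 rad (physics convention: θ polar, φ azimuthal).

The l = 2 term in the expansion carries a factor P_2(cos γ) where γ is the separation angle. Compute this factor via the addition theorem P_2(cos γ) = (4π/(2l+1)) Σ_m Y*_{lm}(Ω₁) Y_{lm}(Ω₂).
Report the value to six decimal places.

Term-by-term m-sum for l=2 (normalisation 4π/5 = 2.513274):
  m=-2: Y*=-0.31183 - 0.20199j  Y=0.04661 + 0.12496j  product 0.01071 - 0.04838j
  m=-1: Y*=-0.04195 + 0.14193j  Y=0.30172 + 0.20949j  product -0.04239 + 0.03403j
  m=+0: Y*=-0.27929 + 0.00000j  Y=0.30409 + 0.00000j  product -0.08493 + 0.00000j
  m=+1: Y*=0.04195 + 0.14193j  Y=-0.30172 + 0.20949j  product -0.04239 - 0.03403j
  m=+2: Y*=-0.31183 + 0.20199j  Y=0.04661 - 0.12496j  product 0.01071 + 0.04838j
Total Σ_m = -0.14829 + 0.00000j. Multiply by 2.513274: -0.37270 + 0.00000j. P_2(cos γ) = -0.372704

-0.372704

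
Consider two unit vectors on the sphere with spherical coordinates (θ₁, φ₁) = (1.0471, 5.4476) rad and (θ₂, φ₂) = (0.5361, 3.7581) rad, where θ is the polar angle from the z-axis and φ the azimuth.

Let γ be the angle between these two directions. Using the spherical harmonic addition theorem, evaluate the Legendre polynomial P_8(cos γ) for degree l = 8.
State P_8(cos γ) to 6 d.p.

Term-by-term m-sum for l=8 (normalisation 4π/17 = 0.739198):
  [-8]  conj(Y_{8,-8})(Ω₁) = 0.15005 - 0.06370j ; Y_{8,-8}(Ω₂) = 0.00052 + 0.00233j ; Δ = 0.00023 + 0.00032j
  [-7]  conj(Y_{8,-7})(Ω₁) = 0.34162 + 0.15837j ; Y_{8,-7}(Ω₂) = 0.00621 - 0.01483j ; Δ = 0.00447 - 0.00408j
  [-6]  conj(Y_{8,-6})(Ω₁) = 0.12954 + 0.41710j ; Y_{8,-6}(Ω₂) = -0.05722 + 0.03567j ; Δ = -0.02229 - 0.01925j
  [-5]  conj(Y_{8,-5})(Ω₁) = -0.07578 + 0.12803j ; Y_{8,-5}(Ω₂) = 0.19621 + 0.01160j ; Δ = -0.01635 + 0.02424j
  [-4]  conj(Y_{8,-4})(Ω₁) = 0.26788 - 0.05451j ; Y_{8,-4}(Ω₂) = -0.31071 - 0.24899j ; Δ = -0.09681 - 0.04976j
  [-3]  conj(Y_{8,-3})(Ω₁) = 0.24280 + 0.17883j ; Y_{8,-3}(Ω₂) = 0.14008 + 0.48950j ; Δ = -0.05353 + 0.14390j
  [-2]  conj(Y_{8,-2})(Ω₁) = -0.01323 - 0.13138j ; Y_{8,-2}(Ω₂) = 0.08393 - 0.23895j ; Δ = -0.03250 - 0.00786j
  [-1]  conj(Y_{8,-1})(Ω₁) = 0.22085 - 0.24421j ; Y_{8,-1}(Ω₂) = 0.23709 - 0.16802j ; Δ = 0.01133 - 0.09501j
  [+0]  conj(Y_{8,0})(Ω₁) = -0.08538 + 0.00000j ; Y_{8,0}(Ω₂) = -0.36500 + 0.00000j ; Δ = 0.03116 + 0.00000j
  [+1]  conj(Y_{8,1})(Ω₁) = -0.22085 - 0.24421j ; Y_{8,1}(Ω₂) = -0.23709 - 0.16802j ; Δ = 0.01133 + 0.09501j
  [+2]  conj(Y_{8,2})(Ω₁) = -0.01323 + 0.13138j ; Y_{8,2}(Ω₂) = 0.08393 + 0.23895j ; Δ = -0.03250 + 0.00786j
  [+3]  conj(Y_{8,3})(Ω₁) = -0.24280 + 0.17883j ; Y_{8,3}(Ω₂) = -0.14008 + 0.48950j ; Δ = -0.05353 - 0.14390j
  [+4]  conj(Y_{8,4})(Ω₁) = 0.26788 + 0.05451j ; Y_{8,4}(Ω₂) = -0.31071 + 0.24899j ; Δ = -0.09681 + 0.04976j
  [+5]  conj(Y_{8,5})(Ω₁) = 0.07578 + 0.12803j ; Y_{8,5}(Ω₂) = -0.19621 + 0.01160j ; Δ = -0.01635 - 0.02424j
  [+6]  conj(Y_{8,6})(Ω₁) = 0.12954 - 0.41710j ; Y_{8,6}(Ω₂) = -0.05722 - 0.03567j ; Δ = -0.02229 + 0.01925j
  [+7]  conj(Y_{8,7})(Ω₁) = -0.34162 + 0.15837j ; Y_{8,7}(Ω₂) = -0.00621 - 0.01483j ; Δ = 0.00447 + 0.00408j
  [+8]  conj(Y_{8,8})(Ω₁) = 0.15005 + 0.06370j ; Y_{8,8}(Ω₂) = 0.00052 - 0.00233j ; Δ = 0.00023 - 0.00032j
Accumulated sum -0.37974 - 0.00000j; after 4π/(2l+1) scaling, -0.28071 - 0.00000j ⇒ P_8 = -0.280706

-0.280706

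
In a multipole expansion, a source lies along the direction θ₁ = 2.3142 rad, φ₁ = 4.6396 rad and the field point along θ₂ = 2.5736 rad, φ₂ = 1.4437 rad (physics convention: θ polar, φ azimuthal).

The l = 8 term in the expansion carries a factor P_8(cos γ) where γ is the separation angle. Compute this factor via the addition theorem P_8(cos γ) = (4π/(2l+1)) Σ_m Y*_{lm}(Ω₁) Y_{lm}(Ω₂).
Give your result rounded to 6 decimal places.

0.019870

Addition theorem: P_8(cos γ) = (4π/17) Σ_m Y*_{lm}(Ω₁) Y_{lm}(Ω₂), m = −8…8:
  m=-8: 0.03713 - 0.02445j × 0.00190 + 0.00307j = 0.00015 + 0.00007j  (running Σ = 0.00015 + 0.00007j)
  m=-7: -0.07975 - 0.14274j × 0.01760 - 0.01427j = -0.00344 - 0.00137j  (running Σ = -0.00329 - 0.00131j)
  m=-6: -0.31873 + 0.14878j × -0.06371 - 0.06086j = 0.02936 + 0.00992j  (running Σ = 0.02607 + 0.00861j)
  m=-5: 0.16396 + 0.43043j × -0.14038 + 0.19034j = -0.10495 - 0.02922j  (running Σ = -0.07888 - 0.02060j)
  m=-4: 0.25969 - 0.07782j × 0.37979 + 0.21164j = 0.11510 + 0.02540j  (running Σ = 0.03622 + 0.00480j)
  m=-3: 0.03713 + 0.16732j × 0.17991 - 0.44877j = 0.08177 + 0.01344j  (running Σ = 0.11799 + 0.01824j)
  m=-2: 0.37088 - 0.05438j × -0.14036 - 0.03647j = -0.05404 - 0.00589j  (running Σ = 0.06395 + 0.01235j)
  m=-1: 0.00012 + 0.00165j × 0.04574 - 0.35792j = 0.00060 + 0.00003j  (running Σ = 0.06454 + 0.01238j)
  m=0: 0.36997 + 0.00000j × -0.27626 + 0.00000j = -0.10221 + 0.00000j  (running Σ = -0.03766 + 0.01238j)
  m=1: -0.00012 + 0.00165j × -0.04574 - 0.35792j = 0.00060 - 0.00003j  (running Σ = -0.03707 + 0.01235j)
  m=2: 0.37088 + 0.05438j × -0.14036 + 0.03647j = -0.05404 + 0.00589j  (running Σ = -0.09111 + 0.01824j)
  m=3: -0.03713 + 0.16732j × -0.17991 - 0.44877j = 0.08177 - 0.01344j  (running Σ = -0.00934 + 0.00480j)
  m=4: 0.25969 + 0.07782j × 0.37979 - 0.21164j = 0.11510 - 0.02540j  (running Σ = 0.10576 - 0.02060j)
  m=5: -0.16396 + 0.43043j × 0.14038 + 0.19034j = -0.10495 + 0.02922j  (running Σ = 0.00081 + 0.00861j)
  m=6: -0.31873 - 0.14878j × -0.06371 + 0.06086j = 0.02936 - 0.00992j  (running Σ = 0.03017 - 0.00131j)
  m=7: 0.07975 - 0.14274j × -0.01760 - 0.01427j = -0.00344 + 0.00137j  (running Σ = 0.02673 + 0.00007j)
  m=8: 0.03713 + 0.02445j × 0.00190 - 0.00307j = 0.00015 - 0.00007j  (running Σ = 0.02688 - 0.00000j)
Σ over m = 0.02688 - 0.00000j; ×(4π/17) → 0.01987 - 0.00000j. Real part: 0.019870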